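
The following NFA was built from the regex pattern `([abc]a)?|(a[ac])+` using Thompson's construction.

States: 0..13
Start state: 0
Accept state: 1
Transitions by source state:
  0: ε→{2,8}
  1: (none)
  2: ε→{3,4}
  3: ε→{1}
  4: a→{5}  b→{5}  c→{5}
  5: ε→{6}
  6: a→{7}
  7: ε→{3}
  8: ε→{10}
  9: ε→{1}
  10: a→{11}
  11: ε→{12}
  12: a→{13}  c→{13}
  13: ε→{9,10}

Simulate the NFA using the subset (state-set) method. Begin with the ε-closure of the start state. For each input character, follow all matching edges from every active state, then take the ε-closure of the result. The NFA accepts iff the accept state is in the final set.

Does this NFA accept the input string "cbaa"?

Answer: REJECT

Trace:
S₀ = ε-closure({0}) = {0,1,2,3,4,8,10}
'c' @ 1: {5,6}
'b' @ 2: {}  — no active states
rest 'aa' ignored (set empty)
after full input: {}  (accept=1 not in)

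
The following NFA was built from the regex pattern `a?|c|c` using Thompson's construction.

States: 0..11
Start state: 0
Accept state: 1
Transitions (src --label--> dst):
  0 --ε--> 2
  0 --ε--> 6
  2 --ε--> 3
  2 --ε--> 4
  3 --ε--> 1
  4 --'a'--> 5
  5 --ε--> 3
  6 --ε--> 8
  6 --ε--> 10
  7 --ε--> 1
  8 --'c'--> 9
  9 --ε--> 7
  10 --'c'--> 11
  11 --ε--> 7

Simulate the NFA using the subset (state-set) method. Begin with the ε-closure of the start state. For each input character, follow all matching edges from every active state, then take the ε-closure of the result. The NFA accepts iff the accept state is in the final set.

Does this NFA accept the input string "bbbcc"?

initial (ε-close {0}): {0,1,2,3,4,6,8,10}
'b' @ 1: {}  — state set empty
rest 'bbcc' ignored (set empty)
final: {}; accept 1 not in set

Answer: REJECT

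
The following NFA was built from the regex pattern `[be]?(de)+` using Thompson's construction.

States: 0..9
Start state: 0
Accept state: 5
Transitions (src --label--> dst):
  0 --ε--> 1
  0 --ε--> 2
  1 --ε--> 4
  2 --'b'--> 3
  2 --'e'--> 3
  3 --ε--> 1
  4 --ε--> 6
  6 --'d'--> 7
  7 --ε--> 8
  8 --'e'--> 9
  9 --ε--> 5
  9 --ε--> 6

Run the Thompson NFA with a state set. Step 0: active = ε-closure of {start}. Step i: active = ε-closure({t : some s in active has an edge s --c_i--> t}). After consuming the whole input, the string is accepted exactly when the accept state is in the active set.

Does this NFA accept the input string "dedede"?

S₀ = ε-closure({0}) = {0,1,2,4,6}
'd' @ 1: {7,8}
'e' @ 2: {5,6,9}  ✓accept
'd' @ 3: {7,8}
'e' @ 4: {5,6,9}  ✓accept
'd' @ 5: {7,8}
'e' @ 6: {5,6,9}  ✓accept
final: {5,6,9}; accept 5 in set

Answer: ACCEPT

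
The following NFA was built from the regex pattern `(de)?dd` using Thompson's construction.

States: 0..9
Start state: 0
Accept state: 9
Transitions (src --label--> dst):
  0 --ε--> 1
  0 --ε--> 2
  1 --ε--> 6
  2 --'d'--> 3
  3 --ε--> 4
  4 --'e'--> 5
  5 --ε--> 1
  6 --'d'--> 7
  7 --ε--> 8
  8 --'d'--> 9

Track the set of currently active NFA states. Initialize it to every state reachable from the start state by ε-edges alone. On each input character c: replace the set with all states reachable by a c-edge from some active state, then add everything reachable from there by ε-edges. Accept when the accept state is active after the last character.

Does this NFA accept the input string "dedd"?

Answer: ACCEPT

Steps:
start: ε-closure({0}) = {0,1,2,6}
'd' @ 1: {3,4,7,8}
'e' @ 2: {1,5,6}
'd' @ 3: {7,8}
'd' @ 4: {9}  [accepting]
final: {9}; accept 9 in set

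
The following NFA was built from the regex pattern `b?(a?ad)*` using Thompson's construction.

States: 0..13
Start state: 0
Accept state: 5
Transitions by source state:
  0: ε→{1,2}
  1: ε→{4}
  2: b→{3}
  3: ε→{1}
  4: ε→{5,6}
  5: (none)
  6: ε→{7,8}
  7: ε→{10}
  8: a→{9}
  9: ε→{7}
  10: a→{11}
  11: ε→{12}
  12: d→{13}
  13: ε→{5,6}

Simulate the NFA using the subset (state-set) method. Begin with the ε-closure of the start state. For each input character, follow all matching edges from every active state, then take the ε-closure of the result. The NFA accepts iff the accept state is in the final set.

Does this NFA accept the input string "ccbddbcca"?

start: ε-closure({0}) = {0,1,2,4,5,6,7,8,10}
'c' @ 1: {}  — dead — no transitions
rest 'cbddbcca' ignored (set empty)
after full input: {}  (accept=5 not in)

Answer: REJECT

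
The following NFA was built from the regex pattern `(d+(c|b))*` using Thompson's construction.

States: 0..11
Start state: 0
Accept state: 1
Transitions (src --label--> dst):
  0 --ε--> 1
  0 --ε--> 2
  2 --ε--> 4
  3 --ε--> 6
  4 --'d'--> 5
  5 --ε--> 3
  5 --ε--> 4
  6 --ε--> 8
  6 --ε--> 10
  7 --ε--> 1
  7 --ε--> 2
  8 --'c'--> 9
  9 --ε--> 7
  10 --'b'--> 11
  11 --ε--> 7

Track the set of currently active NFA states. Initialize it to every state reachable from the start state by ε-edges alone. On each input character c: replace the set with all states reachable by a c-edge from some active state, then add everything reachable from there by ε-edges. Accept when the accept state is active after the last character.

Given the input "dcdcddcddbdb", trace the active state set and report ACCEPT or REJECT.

Answer: ACCEPT

Trace:
start: ε-closure({0}) = {0,1,2,4}
'd' @ 1: {3,4,5,6,8,10}
'c' @ 2: {1,2,4,7,9}  [accepting]
'd' @ 3: {3,4,5,6,8,10}
'c' @ 4: {1,2,4,7,9}  [accepting]
'd' @ 5: {3,4,5,6,8,10}
'd' @ 6: {3,4,5,6,8,10}
'c' @ 7: {1,2,4,7,9}  [accepting]
'd' @ 8: {3,4,5,6,8,10}
'd' @ 9: {3,4,5,6,8,10}
'b' @ 10: {1,2,4,7,11}  [accepting]
'd' @ 11: {3,4,5,6,8,10}
'b' @ 12: {1,2,4,7,11}  [accepting]
final: {1,2,4,7,11}; accept 1 in set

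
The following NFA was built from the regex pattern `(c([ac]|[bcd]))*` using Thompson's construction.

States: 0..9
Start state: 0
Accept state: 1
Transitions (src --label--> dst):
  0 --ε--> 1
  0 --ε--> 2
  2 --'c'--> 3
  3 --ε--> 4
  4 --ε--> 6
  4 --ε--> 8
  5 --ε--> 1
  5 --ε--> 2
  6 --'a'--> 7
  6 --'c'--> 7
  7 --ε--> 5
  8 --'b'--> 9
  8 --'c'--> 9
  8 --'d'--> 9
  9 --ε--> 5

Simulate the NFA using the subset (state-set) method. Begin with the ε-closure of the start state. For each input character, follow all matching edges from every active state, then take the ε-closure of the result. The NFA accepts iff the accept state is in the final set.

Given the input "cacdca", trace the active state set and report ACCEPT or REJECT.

start: ε-closure({0}) = {0,1,2}
'c' @ 1: {3,4,6,8}
'a' @ 2: {1,2,5,7}  (accept∈set)
'c' @ 3: {3,4,6,8}
'd' @ 4: {1,2,5,9}  (accept∈set)
'c' @ 5: {3,4,6,8}
'a' @ 6: {1,2,5,7}  (accept∈set)
end set {1,2,5,7} — state 1 in

Answer: ACCEPT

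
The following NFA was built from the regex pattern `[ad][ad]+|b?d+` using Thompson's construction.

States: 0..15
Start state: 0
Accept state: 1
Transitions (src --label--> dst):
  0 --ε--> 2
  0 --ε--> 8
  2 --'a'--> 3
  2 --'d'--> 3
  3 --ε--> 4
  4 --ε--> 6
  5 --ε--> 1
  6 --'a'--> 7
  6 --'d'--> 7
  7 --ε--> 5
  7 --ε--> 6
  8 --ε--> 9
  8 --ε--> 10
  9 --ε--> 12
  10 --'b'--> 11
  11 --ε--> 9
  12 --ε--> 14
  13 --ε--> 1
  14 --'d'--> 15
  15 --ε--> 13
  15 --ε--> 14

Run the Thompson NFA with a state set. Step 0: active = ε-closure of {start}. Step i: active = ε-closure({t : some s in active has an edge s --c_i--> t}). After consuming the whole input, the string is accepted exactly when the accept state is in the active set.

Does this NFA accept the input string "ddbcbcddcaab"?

S₀ = ε-closure({0}) = {0,2,8,9,10,12,14}
'd' @ 1: {1,3,4,6,13,14,15}  [accepting]
'd' @ 2: {1,5,6,7,13,14,15}  [accepting]
'b' @ 3: {}  — no active states
rest 'cbcddcaab' ignored (set empty)
after full input: {}  (accept=1 not in)

Answer: REJECT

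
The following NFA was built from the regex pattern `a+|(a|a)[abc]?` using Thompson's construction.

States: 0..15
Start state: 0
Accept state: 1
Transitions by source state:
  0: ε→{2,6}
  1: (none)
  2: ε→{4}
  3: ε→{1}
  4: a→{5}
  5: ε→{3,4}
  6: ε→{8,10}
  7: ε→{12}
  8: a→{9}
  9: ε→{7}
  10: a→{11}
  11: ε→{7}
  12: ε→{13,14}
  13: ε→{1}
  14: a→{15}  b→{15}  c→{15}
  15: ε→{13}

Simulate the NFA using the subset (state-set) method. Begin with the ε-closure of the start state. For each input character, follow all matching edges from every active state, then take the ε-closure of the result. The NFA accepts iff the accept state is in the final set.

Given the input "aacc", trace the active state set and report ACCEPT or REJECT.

Answer: REJECT

Trace:
S₀ = ε-closure({0}) = {0,2,4,6,8,10}
'a' @ 1: {1,3,4,5,7,9,11,12,13,14}  (accept∈set)
'a' @ 2: {1,3,4,5,13,15}  (accept∈set)
'c' @ 3: {}  — no active states
rest 'c' ignored (set empty)
end set {} — state 1 not in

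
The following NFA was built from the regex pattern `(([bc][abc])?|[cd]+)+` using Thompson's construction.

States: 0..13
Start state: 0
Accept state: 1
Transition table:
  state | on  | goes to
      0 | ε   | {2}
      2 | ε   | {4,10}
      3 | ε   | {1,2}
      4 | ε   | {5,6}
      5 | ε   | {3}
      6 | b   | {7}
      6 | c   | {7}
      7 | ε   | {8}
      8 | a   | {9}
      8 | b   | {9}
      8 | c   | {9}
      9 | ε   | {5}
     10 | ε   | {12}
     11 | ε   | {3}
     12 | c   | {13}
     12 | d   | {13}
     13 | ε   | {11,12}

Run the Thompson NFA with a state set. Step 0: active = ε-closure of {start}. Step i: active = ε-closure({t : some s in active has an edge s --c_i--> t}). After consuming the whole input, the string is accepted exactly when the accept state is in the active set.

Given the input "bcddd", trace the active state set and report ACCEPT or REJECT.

initial (ε-close {0}): {0,1,2,3,4,5,6,10,12}
'b' @ 1: {7,8}
'c' @ 2: {1,2,3,4,5,6,9,10,12}  (accept∈set)
'd' @ 3: {1,2,3,4,5,6,10,11,12,13}  (accept∈set)
'd' @ 4: {1,2,3,4,5,6,10,11,12,13}  (accept∈set)
'd' @ 5: {1,2,3,4,5,6,10,11,12,13}  (accept∈set)
final: {1,2,3,4,5,6,10,11,12,13}; accept 1 in set

Answer: ACCEPT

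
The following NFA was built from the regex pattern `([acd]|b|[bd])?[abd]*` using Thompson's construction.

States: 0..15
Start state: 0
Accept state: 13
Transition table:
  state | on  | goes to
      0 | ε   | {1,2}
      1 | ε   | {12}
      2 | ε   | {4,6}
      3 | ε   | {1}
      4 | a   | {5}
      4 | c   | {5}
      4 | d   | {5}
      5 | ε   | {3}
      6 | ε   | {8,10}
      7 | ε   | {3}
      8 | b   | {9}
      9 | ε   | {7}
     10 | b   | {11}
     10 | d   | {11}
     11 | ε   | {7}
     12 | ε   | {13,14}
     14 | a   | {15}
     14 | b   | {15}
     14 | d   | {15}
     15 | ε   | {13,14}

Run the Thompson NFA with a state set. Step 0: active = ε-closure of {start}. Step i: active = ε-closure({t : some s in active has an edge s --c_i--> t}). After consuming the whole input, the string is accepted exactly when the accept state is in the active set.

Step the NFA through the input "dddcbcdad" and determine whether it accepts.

start: ε-closure({0}) = {0,1,2,4,6,8,10,12,13,14}
'd' @ 1: {1,3,5,7,11,12,13,14,15}  (accept∈set)
'd' @ 2: {13,14,15}  (accept∈set)
'd' @ 3: {13,14,15}  (accept∈set)
'c' @ 4: {}  — state set empty
rest 'bcdad' ignored (set empty)
after full input: {}  (accept=13 not in)

Answer: REJECT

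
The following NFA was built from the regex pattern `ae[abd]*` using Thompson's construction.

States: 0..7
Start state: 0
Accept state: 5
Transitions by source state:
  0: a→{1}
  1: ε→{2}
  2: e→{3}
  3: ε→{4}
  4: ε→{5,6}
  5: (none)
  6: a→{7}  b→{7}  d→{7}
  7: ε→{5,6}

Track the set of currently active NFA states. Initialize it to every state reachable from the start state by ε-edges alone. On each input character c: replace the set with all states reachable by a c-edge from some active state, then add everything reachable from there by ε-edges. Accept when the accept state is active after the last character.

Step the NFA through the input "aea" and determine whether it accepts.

start: ε-closure({0}) = {0}
'a' @ 1: {1,2}
'e' @ 2: {3,4,5,6}  ✓accept
'a' @ 3: {5,6,7}  ✓accept
end set {5,6,7} — state 5 in

Answer: ACCEPT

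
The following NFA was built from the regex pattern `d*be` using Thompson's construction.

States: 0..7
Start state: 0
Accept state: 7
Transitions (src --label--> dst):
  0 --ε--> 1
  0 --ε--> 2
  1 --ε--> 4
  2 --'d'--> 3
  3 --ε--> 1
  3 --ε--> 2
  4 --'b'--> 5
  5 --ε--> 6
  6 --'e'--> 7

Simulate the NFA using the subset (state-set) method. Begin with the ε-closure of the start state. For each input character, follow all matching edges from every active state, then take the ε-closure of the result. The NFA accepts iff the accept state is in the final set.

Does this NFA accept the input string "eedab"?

initial (ε-close {0}): {0,1,2,4}
'e' @ 1: {}  — no active states
rest 'edab' ignored (set empty)
after full input: {}  (accept=7 not in)

Answer: REJECT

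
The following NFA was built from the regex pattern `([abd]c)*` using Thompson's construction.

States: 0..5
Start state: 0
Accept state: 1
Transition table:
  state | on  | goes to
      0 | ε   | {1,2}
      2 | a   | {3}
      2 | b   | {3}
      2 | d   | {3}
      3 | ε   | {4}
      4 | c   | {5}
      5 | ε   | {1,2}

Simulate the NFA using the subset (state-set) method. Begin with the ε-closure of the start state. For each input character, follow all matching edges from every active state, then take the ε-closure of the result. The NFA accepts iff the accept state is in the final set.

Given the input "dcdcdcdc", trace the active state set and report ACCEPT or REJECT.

start: ε-closure({0}) = {0,1,2}
'd' @ 1: {3,4}
'c' @ 2: {1,2,5}  [accepting]
'd' @ 3: {3,4}
'c' @ 4: {1,2,5}  [accepting]
'd' @ 5: {3,4}
'c' @ 6: {1,2,5}  [accepting]
'd' @ 7: {3,4}
'c' @ 8: {1,2,5}  [accepting]
end set {1,2,5} — state 1 in

Answer: ACCEPT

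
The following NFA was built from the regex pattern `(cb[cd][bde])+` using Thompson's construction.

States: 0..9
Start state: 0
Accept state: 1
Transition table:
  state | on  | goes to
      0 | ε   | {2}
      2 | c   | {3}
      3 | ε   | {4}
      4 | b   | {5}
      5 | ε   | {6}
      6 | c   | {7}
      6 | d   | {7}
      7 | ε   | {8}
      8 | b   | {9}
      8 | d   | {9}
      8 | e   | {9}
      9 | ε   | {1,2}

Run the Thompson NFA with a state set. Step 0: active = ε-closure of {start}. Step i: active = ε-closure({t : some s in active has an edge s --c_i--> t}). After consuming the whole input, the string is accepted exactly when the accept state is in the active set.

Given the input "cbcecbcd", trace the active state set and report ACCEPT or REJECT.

Answer: ACCEPT

Derivation:
start: ε-closure({0}) = {0,2}
'c' @ 1: {3,4}
'b' @ 2: {5,6}
'c' @ 3: {7,8}
'e' @ 4: {1,2,9}  ✓accept
'c' @ 5: {3,4}
'b' @ 6: {5,6}
'c' @ 7: {7,8}
'd' @ 8: {1,2,9}  ✓accept
after full input: {1,2,9}  (accept=1 in)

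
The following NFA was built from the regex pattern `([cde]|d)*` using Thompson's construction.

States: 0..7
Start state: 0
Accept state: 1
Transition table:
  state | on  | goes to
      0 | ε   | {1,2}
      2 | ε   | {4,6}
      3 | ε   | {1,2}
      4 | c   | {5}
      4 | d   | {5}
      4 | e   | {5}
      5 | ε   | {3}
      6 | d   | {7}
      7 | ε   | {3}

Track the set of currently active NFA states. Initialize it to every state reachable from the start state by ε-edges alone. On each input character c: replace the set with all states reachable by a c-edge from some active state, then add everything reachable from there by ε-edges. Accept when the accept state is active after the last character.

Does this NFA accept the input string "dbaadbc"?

Answer: REJECT

Steps:
start: ε-closure({0}) = {0,1,2,4,6}
'd' @ 1: {1,2,3,4,5,6,7}  (accept∈set)
'b' @ 2: {}  — dead — no transitions
rest 'aadbc' ignored (set empty)
end set {} — state 1 not in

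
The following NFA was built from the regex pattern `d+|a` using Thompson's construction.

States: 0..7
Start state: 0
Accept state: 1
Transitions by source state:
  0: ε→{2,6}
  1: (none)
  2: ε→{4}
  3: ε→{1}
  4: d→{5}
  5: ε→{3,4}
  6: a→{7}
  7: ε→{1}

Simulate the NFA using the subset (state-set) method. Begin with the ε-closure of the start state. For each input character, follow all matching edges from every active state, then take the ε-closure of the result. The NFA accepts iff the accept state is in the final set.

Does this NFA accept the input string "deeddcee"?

start: ε-closure({0}) = {0,2,4,6}
'd' @ 1: {1,3,4,5}  (accept∈set)
'e' @ 2: {}  — no active states
rest 'eddcee' ignored (set empty)
final: {}; accept 1 not in set

Answer: REJECT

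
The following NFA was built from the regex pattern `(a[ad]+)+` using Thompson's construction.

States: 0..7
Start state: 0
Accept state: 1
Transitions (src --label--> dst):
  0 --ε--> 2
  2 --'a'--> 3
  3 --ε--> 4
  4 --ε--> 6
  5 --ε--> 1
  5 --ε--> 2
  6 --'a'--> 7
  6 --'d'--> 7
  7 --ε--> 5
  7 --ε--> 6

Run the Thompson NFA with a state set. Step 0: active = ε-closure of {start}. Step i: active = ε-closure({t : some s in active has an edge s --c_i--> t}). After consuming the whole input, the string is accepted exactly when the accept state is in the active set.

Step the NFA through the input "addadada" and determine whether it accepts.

S₀ = ε-closure({0}) = {0,2}
'a' @ 1: {3,4,6}
'd' @ 2: {1,2,5,6,7}  (accept∈set)
'd' @ 3: {1,2,5,6,7}  (accept∈set)
'a' @ 4: {1,2,3,4,5,6,7}  (accept∈set)
'd' @ 5: {1,2,5,6,7}  (accept∈set)
'a' @ 6: {1,2,3,4,5,6,7}  (accept∈set)
'd' @ 7: {1,2,5,6,7}  (accept∈set)
'a' @ 8: {1,2,3,4,5,6,7}  (accept∈set)
end set {1,2,3,4,5,6,7} — state 1 in

Answer: ACCEPT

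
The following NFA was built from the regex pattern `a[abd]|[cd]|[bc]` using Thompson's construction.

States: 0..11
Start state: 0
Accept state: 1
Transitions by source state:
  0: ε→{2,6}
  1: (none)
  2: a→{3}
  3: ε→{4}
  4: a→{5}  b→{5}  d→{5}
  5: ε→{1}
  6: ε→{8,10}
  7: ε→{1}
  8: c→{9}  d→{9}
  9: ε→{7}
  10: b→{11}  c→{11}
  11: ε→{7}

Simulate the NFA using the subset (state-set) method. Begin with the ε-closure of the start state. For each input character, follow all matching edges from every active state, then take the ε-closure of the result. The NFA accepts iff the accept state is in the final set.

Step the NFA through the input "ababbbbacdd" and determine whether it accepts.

S₀ = ε-closure({0}) = {0,2,6,8,10}
'a' @ 1: {3,4}
'b' @ 2: {1,5}  ✓accept
'a' @ 3: {}  — state set empty
rest 'bbbbacdd' ignored (set empty)
final: {}; accept 1 not in set

Answer: REJECT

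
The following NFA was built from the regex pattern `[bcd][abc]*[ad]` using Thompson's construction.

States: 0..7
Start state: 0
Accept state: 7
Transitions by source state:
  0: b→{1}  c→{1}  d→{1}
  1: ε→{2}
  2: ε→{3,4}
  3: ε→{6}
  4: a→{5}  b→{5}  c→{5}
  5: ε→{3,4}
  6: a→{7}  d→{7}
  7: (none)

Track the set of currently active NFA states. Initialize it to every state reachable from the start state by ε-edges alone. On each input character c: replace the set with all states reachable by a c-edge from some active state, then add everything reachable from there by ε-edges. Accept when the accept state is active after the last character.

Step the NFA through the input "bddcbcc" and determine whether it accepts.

Answer: REJECT

Steps:
initial (ε-close {0}): {0}
'b' @ 1: {1,2,3,4,6}
'd' @ 2: {7}  (accept∈set)
'd' @ 3: {}  — dead — no transitions
rest 'cbcc' ignored (set empty)
after full input: {}  (accept=7 not in)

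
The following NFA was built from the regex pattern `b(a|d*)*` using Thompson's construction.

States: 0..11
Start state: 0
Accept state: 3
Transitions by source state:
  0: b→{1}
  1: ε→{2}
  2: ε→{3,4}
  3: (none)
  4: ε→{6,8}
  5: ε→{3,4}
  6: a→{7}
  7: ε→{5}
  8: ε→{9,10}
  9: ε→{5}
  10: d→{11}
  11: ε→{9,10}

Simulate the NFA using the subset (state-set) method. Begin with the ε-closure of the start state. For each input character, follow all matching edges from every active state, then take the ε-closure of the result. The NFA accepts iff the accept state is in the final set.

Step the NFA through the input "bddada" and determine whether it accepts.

S₀ = ε-closure({0}) = {0}
'b' @ 1: {1,2,3,4,5,6,8,9,10}  (accept∈set)
'd' @ 2: {3,4,5,6,8,9,10,11}  (accept∈set)
'd' @ 3: {3,4,5,6,8,9,10,11}  (accept∈set)
'a' @ 4: {3,4,5,6,7,8,9,10}  (accept∈set)
'd' @ 5: {3,4,5,6,8,9,10,11}  (accept∈set)
'a' @ 6: {3,4,5,6,7,8,9,10}  (accept∈set)
after full input: {3,4,5,6,7,8,9,10}  (accept=3 in)

Answer: ACCEPT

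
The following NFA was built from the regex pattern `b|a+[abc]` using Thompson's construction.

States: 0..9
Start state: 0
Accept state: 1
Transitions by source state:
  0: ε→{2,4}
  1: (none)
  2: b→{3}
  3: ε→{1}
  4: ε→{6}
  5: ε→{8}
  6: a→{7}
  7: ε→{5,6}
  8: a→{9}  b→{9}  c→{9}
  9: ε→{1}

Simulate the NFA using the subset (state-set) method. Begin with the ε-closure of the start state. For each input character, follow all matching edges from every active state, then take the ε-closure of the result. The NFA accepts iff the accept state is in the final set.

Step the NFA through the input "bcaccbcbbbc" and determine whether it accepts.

Answer: REJECT

Steps:
start: ε-closure({0}) = {0,2,4,6}
'b' @ 1: {1,3}  ✓accept
'c' @ 2: {}  — no active states
rest 'accbcbbbc' ignored (set empty)
after full input: {}  (accept=1 not in)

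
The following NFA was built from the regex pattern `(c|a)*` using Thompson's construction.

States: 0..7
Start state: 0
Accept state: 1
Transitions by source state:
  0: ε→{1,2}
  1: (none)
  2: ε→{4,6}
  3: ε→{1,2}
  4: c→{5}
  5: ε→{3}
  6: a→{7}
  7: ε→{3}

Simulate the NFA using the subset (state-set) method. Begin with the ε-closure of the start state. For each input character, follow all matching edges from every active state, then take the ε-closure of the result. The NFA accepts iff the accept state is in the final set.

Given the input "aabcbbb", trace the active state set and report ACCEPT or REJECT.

Answer: REJECT

Steps:
S₀ = ε-closure({0}) = {0,1,2,4,6}
'a' @ 1: {1,2,3,4,6,7}  ✓accept
'a' @ 2: {1,2,3,4,6,7}  ✓accept
'b' @ 3: {}  — dead — no transitions
rest 'cbbb' ignored (set empty)
after full input: {}  (accept=1 not in)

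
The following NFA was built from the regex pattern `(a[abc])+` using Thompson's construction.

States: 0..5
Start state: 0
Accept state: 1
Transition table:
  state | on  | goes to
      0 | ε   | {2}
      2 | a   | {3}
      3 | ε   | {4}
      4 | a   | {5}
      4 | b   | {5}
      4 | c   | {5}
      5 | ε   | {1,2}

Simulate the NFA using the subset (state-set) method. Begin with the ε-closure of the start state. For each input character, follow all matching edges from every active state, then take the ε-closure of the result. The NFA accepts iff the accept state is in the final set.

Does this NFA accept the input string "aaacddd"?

Answer: REJECT

Derivation:
S₀ = ε-closure({0}) = {0,2}
'a' @ 1: {3,4}
'a' @ 2: {1,2,5}  [accepting]
'a' @ 3: {3,4}
'c' @ 4: {1,2,5}  [accepting]
'd' @ 5: {}  — state set empty
rest 'dd' ignored (set empty)
final: {}; accept 1 not in set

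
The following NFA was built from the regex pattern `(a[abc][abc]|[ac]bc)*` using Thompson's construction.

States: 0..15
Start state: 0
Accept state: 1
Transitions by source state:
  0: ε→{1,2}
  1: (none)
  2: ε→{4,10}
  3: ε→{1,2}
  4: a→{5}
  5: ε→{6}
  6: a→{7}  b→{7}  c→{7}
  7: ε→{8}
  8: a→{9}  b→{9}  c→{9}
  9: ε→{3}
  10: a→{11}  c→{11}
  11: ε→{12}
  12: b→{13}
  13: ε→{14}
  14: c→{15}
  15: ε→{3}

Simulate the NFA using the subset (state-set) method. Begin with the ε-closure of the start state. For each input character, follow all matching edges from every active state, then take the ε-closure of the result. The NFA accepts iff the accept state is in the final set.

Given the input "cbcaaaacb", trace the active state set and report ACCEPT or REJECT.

start: ε-closure({0}) = {0,1,2,4,10}
'c' @ 1: {11,12}
'b' @ 2: {13,14}
'c' @ 3: {1,2,3,4,10,15}  (accept∈set)
'a' @ 4: {5,6,11,12}
'a' @ 5: {7,8}
'a' @ 6: {1,2,3,4,9,10}  (accept∈set)
'a' @ 7: {5,6,11,12}
'c' @ 8: {7,8}
'b' @ 9: {1,2,3,4,9,10}  (accept∈set)
end set {1,2,3,4,9,10} — state 1 in

Answer: ACCEPT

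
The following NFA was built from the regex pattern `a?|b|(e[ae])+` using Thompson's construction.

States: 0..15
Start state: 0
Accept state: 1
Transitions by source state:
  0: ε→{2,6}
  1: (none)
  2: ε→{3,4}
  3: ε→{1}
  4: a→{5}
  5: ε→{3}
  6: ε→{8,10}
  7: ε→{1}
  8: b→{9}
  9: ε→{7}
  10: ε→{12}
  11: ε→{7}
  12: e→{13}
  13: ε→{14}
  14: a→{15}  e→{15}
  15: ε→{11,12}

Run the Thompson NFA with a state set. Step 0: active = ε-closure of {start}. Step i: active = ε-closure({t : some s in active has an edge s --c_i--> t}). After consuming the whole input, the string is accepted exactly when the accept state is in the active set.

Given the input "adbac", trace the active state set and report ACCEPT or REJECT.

start: ε-closure({0}) = {0,1,2,3,4,6,8,10,12}
'a' @ 1: {1,3,5}  [accepting]
'd' @ 2: {}  — no active states
rest 'bac' ignored (set empty)
final: {}; accept 1 not in set

Answer: REJECT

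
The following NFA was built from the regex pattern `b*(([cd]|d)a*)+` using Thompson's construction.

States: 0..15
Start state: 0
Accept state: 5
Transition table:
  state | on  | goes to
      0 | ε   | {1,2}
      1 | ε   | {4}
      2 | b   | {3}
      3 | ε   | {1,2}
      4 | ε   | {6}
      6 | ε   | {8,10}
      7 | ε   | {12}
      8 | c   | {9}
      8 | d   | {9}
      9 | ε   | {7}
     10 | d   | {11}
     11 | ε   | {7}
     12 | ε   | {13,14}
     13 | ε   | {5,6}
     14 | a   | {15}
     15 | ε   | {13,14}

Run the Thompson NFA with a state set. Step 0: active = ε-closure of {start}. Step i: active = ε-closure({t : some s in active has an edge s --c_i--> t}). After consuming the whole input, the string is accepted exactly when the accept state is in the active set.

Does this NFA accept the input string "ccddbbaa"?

Answer: REJECT

Steps:
initial (ε-close {0}): {0,1,2,4,6,8,10}
'c' @ 1: {5,6,7,8,9,10,12,13,14}  [accepting]
'c' @ 2: {5,6,7,8,9,10,12,13,14}  [accepting]
'd' @ 3: {5,6,7,8,9,10,11,12,13,14}  [accepting]
'd' @ 4: {5,6,7,8,9,10,11,12,13,14}  [accepting]
'b' @ 5: {}  — no active states
rest 'baa' ignored (set empty)
end set {} — state 5 not in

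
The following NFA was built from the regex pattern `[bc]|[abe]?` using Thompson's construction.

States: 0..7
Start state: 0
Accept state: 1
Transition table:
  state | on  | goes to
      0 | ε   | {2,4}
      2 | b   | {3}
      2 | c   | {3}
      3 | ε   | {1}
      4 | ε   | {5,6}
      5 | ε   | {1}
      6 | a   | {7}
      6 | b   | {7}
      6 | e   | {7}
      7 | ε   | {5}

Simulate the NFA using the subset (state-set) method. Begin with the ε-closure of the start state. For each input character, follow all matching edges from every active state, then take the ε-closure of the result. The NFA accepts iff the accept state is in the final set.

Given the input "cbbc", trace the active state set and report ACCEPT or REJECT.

Answer: REJECT

Derivation:
S₀ = ε-closure({0}) = {0,1,2,4,5,6}
'c' @ 1: {1,3}  ✓accept
'b' @ 2: {}  — dead — no transitions
rest 'bc' ignored (set empty)
final: {}; accept 1 not in set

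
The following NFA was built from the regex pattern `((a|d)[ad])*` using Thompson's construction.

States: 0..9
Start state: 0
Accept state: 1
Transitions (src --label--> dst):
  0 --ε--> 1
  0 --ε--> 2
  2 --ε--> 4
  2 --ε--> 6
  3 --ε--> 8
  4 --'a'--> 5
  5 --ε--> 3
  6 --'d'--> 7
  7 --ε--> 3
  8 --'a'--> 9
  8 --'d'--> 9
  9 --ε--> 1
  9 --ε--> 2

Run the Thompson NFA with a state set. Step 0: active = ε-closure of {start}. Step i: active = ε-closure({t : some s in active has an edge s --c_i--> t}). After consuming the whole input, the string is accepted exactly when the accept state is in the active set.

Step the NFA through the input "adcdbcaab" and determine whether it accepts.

start: ε-closure({0}) = {0,1,2,4,6}
'a' @ 1: {3,5,8}
'd' @ 2: {1,2,4,6,9}  [accepting]
'c' @ 3: {}  — no active states
rest 'dbcaab' ignored (set empty)
after full input: {}  (accept=1 not in)

Answer: REJECT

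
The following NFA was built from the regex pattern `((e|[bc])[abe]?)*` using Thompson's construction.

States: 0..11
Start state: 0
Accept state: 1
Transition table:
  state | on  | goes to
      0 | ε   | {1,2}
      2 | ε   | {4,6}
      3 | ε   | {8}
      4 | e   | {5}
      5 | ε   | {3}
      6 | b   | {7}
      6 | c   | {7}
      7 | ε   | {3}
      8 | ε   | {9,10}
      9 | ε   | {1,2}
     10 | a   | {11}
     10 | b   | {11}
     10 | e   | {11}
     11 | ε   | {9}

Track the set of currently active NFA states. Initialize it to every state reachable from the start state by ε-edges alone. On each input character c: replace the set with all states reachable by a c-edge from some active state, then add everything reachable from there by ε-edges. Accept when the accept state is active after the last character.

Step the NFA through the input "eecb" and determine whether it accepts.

initial (ε-close {0}): {0,1,2,4,6}
'e' @ 1: {1,2,3,4,5,6,8,9,10}  (accept∈set)
'e' @ 2: {1,2,3,4,5,6,8,9,10,11}  (accept∈set)
'c' @ 3: {1,2,3,4,6,7,8,9,10}  (accept∈set)
'b' @ 4: {1,2,3,4,6,7,8,9,10,11}  (accept∈set)
final: {1,2,3,4,6,7,8,9,10,11}; accept 1 in set

Answer: ACCEPT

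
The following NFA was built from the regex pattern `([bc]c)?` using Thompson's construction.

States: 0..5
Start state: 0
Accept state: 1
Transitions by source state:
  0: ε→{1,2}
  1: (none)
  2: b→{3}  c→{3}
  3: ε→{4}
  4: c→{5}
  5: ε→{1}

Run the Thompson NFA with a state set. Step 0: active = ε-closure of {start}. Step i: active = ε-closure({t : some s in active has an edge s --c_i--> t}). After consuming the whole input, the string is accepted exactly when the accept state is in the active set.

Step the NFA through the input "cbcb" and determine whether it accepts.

initial (ε-close {0}): {0,1,2}
'c' @ 1: {3,4}
'b' @ 2: {}  — no active states
rest 'cb' ignored (set empty)
end set {} — state 1 not in

Answer: REJECT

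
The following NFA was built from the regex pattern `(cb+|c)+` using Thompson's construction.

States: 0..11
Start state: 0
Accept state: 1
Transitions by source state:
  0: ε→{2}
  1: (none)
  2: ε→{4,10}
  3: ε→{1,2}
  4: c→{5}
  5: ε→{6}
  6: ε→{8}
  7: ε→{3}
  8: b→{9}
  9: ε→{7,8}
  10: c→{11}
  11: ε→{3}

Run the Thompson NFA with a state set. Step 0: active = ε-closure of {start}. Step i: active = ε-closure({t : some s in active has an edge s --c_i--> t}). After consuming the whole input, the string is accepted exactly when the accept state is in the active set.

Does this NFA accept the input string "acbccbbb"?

Answer: REJECT

Steps:
initial (ε-close {0}): {0,2,4,10}
'a' @ 1: {}  — state set empty
rest 'cbccbbb' ignored (set empty)
final: {}; accept 1 not in set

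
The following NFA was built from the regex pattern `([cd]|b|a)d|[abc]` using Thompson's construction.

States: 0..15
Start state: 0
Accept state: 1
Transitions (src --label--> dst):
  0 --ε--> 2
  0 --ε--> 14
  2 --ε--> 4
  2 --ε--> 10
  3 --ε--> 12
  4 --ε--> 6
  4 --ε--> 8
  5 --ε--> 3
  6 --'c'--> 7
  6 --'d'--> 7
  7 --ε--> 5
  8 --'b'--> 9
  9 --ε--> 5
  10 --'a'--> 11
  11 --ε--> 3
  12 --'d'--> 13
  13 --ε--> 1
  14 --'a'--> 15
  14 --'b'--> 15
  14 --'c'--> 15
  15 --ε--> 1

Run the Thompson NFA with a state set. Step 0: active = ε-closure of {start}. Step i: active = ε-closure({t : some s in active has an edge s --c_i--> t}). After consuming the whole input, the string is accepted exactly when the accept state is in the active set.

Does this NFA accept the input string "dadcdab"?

Answer: REJECT

Trace:
initial (ε-close {0}): {0,2,4,6,8,10,14}
'd' @ 1: {3,5,7,12}
'a' @ 2: {}  — dead — no transitions
rest 'dcdab' ignored (set empty)
after full input: {}  (accept=1 not in)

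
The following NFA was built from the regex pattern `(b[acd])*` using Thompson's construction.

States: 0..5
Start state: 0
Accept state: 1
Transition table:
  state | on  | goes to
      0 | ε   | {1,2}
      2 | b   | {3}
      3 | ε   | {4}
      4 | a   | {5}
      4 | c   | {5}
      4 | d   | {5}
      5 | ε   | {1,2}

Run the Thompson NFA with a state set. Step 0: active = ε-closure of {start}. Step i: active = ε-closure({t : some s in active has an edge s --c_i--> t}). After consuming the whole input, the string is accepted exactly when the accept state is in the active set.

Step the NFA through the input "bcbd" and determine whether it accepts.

Answer: ACCEPT

Derivation:
S₀ = ε-closure({0}) = {0,1,2}
'b' @ 1: {3,4}
'c' @ 2: {1,2,5}  (accept∈set)
'b' @ 3: {3,4}
'd' @ 4: {1,2,5}  (accept∈set)
final: {1,2,5}; accept 1 in set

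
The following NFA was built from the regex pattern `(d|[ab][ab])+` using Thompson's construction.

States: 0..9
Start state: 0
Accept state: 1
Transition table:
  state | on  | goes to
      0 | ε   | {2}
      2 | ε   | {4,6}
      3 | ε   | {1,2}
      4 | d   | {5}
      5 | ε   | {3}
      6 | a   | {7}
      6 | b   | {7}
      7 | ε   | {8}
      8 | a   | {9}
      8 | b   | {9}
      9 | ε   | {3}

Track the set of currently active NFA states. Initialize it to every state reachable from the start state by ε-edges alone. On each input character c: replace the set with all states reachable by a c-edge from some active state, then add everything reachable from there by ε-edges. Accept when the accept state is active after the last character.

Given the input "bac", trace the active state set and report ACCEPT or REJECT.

start: ε-closure({0}) = {0,2,4,6}
'b' @ 1: {7,8}
'a' @ 2: {1,2,3,4,6,9}  [accepting]
'c' @ 3: {}  — no active states
final: {}; accept 1 not in set

Answer: REJECT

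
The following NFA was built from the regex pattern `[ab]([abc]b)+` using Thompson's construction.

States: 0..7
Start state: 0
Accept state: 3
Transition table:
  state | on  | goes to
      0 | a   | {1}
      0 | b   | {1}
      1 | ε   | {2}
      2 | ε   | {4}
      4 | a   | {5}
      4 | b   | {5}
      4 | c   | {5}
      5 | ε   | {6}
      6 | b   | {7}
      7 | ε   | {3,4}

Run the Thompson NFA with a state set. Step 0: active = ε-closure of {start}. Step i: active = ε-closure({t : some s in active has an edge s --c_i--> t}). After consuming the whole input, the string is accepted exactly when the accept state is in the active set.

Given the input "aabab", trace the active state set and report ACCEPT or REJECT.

initial (ε-close {0}): {0}
'a' @ 1: {1,2,4}
'a' @ 2: {5,6}
'b' @ 3: {3,4,7}  ✓accept
'a' @ 4: {5,6}
'b' @ 5: {3,4,7}  ✓accept
final: {3,4,7}; accept 3 in set

Answer: ACCEPT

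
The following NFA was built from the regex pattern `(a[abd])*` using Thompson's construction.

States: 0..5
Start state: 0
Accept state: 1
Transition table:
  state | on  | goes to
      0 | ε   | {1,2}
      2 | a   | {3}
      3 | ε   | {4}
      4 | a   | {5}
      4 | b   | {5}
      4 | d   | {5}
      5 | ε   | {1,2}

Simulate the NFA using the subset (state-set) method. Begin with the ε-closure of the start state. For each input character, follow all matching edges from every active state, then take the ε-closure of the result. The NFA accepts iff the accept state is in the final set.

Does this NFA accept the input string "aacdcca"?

S₀ = ε-closure({0}) = {0,1,2}
'a' @ 1: {3,4}
'a' @ 2: {1,2,5}  ✓accept
'c' @ 3: {}  — dead — no transitions
rest 'dcca' ignored (set empty)
end set {} — state 1 not in

Answer: REJECT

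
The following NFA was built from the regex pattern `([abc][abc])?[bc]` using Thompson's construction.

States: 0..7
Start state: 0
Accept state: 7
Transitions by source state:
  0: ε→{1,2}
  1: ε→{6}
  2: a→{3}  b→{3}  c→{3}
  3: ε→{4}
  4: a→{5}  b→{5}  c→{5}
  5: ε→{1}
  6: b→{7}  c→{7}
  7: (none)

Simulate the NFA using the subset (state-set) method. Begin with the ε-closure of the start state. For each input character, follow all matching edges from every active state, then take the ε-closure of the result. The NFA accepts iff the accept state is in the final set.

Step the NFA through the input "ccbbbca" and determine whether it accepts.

S₀ = ε-closure({0}) = {0,1,2,6}
'c' @ 1: {3,4,7}  (accept∈set)
'c' @ 2: {1,5,6}
'b' @ 3: {7}  (accept∈set)
'b' @ 4: {}  — dead — no transitions
rest 'bca' ignored (set empty)
after full input: {}  (accept=7 not in)

Answer: REJECT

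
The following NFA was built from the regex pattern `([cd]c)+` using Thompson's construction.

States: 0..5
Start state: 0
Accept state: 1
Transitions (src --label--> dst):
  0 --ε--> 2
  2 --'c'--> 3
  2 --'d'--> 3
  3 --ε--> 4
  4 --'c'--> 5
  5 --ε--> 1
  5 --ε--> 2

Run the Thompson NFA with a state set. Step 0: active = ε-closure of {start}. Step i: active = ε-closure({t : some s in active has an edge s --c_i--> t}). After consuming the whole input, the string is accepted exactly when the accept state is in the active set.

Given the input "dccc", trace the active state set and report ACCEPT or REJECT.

initial (ε-close {0}): {0,2}
'd' @ 1: {3,4}
'c' @ 2: {1,2,5}  [accepting]
'c' @ 3: {3,4}
'c' @ 4: {1,2,5}  [accepting]
final: {1,2,5}; accept 1 in set

Answer: ACCEPT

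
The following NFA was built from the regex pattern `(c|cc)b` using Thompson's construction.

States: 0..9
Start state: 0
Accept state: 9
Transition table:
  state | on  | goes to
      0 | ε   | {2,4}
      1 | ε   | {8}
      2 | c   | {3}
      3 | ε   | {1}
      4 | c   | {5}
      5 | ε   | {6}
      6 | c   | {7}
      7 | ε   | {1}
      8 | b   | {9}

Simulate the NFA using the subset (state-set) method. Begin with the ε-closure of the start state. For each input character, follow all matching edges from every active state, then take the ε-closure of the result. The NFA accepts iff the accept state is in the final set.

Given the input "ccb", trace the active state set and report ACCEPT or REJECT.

Answer: ACCEPT

Derivation:
S₀ = ε-closure({0}) = {0,2,4}
'c' @ 1: {1,3,5,6,8}
'c' @ 2: {1,7,8}
'b' @ 3: {9}  (accept∈set)
end set {9} — state 9 in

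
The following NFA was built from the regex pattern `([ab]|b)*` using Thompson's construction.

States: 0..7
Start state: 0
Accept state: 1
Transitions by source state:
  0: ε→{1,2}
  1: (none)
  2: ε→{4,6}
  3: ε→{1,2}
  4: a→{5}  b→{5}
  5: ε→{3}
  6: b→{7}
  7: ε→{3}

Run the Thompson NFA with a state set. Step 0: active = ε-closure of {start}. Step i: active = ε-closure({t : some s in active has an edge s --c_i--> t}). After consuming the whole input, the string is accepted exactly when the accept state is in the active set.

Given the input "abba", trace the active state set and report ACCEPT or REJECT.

Answer: ACCEPT

Trace:
start: ε-closure({0}) = {0,1,2,4,6}
'a' @ 1: {1,2,3,4,5,6}  ✓accept
'b' @ 2: {1,2,3,4,5,6,7}  ✓accept
'b' @ 3: {1,2,3,4,5,6,7}  ✓accept
'a' @ 4: {1,2,3,4,5,6}  ✓accept
after full input: {1,2,3,4,5,6}  (accept=1 in)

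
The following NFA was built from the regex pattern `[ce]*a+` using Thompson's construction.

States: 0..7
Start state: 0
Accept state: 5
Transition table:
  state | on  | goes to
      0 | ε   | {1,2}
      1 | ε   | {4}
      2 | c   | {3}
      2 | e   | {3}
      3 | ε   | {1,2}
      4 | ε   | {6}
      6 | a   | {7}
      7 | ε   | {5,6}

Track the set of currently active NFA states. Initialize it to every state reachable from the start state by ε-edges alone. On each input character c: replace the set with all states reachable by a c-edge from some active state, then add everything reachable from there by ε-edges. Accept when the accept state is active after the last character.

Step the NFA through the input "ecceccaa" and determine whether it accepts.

Answer: ACCEPT

Trace:
S₀ = ε-closure({0}) = {0,1,2,4,6}
'e' @ 1: {1,2,3,4,6}
'c' @ 2: {1,2,3,4,6}
'c' @ 3: {1,2,3,4,6}
'e' @ 4: {1,2,3,4,6}
'c' @ 5: {1,2,3,4,6}
'c' @ 6: {1,2,3,4,6}
'a' @ 7: {5,6,7}  ✓accept
'a' @ 8: {5,6,7}  ✓accept
after full input: {5,6,7}  (accept=5 in)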